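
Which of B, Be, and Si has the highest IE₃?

Be

After 2 electrons have been removed, what remains? B²⁺ still has 1 valence electron; Be²⁺ is the bare [He] core; Si²⁺ still has 2 valence electrons.
Breaking into a closed-shell core is much more expensive than removing a leftover valence electron — Be has the largest IE_3 here.
Valence configurations: B²⁺ [He]2s¹, Si²⁺ [Ne]3s².
The numbers (kJ/mol): B 3660, Be 14849, Si 3232.
So the third ionization energies run Si < B < Be.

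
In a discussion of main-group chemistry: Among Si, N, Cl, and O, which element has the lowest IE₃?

Si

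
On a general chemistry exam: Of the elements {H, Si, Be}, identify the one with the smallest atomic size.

H is in period 1, group 1; Be is in period 2, group 2; Si is in period 3, group 14.
Moving right in a period, electrons are added to the same shell under a stronger nuclear pull, so atoms get smaller; moving down, a new shell is opened and atoms get larger.
These span different periods and groups, so the two trends combine.
Be > H: period and group pull opposite ways; the down-group shift dominates (102 vs 32 pm).
Si > Be: the two effects oppose for this pair; the down-group effect wins (116 vs 102 pm).
For reference (pm): H 32, Be 102, Si 116.
The smallest atomic size among these belongs to H.

H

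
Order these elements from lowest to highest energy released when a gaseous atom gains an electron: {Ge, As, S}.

S is in period 3, group 16; Ge is in period 4, group 14; As is in period 4, group 15.
EA tends to increase across a period and decrease down a group, though the pattern is less regular than for IE or radius.
These span different periods and groups, so the two trends combine.
Ge > As: this pair runs against the simple trend — see the exception note.
S > Ge: relative to Ge, both the across-period and down-group shifts push S's electron affinity up.
Note the exception: Ge has a higher electron affinity than As, contrary to the simple trend — adding an electron to As's half-filled 4p³ is unfavourable, so Ge (4p²) has the more exothermic EA.
Tabulated electron affinity (kJ/mol): S 200, Ge 119, As 78.
So from lowest to highest: As < Ge < S.

As < Ge < S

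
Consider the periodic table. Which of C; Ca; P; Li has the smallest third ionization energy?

P

IE_3 is the cost of taking one more electron from the +2 cation: C²⁺ still has 2 valence electrons; Ca²⁺ is the bare [Ar] core; P²⁺ still has 3 valence electrons; Li²⁺ is already 1 electron into the core.
Pulling an electron out of a noble-gas core costs far more than removing a remaining valence electron, so Ca and Li sit at the high end of IE_3.
Valence configurations: C²⁺ [He]2s², P²⁺ [Ne]3s²3p¹.
The numbers (kJ/mol): C 4620, Ca 4912, P 2914, Li 11815.
Putting it together, IE_3: P < C < Ca < Li.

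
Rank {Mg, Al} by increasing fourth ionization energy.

After 3 electrons have been removed, what remains? Mg³⁺ is already 1 electron into the core; Al³⁺ is the bare [Ne] core.
All of these are removing an electron from a noble-gas core or deeper; the smaller core (lower principal quantum number) is held far more tightly, and within a period the higher nuclear charge binds the same core more tightly.
Approximate IE_4 values (kJ/mol): Mg 10543, Al 11577.
Hence IE_4: Mg < Al.

Mg < Al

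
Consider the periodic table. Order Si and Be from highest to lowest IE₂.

IE_2 is the cost of taking one more electron from the +1 cation: Si⁺ still has 3 valence electrons; Be⁺ still has 1 valence electron.
All are still removing valence electrons, so compare the +1 ions as you would atoms: IE_2 generally rises across a period (higher Z_eff) and falls down a group (larger shell), subject to the usual subshell exceptions.
Valence configurations: Si⁺ [Ne]3s²3p¹, Be⁺ [He]2s¹.
Tabulated IE_2 (kJ/mol): Si 1577, Be 1757.
Overall IE_2 order: Si < Be.

Be, Si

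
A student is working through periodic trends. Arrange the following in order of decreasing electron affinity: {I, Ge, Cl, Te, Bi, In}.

Cl is in period 3, group 17; Ge is in period 4, group 14; In is in period 5, group 13; Te is in period 5, group 16; I is in period 5, group 17; Bi is in period 6, group 15.
Adding an electron releases more energy for atoms nearer the top right (short of the noble gases).
These span different periods and groups, so the two trends combine.
Bi > In: the two effects oppose for this pair; the across-period effect wins (91 vs 29 kJ/mol).
Ge > Bi: period and group pull opposite ways; the down-group shift dominates (119 vs 91 kJ/mol).
Te > Ge: the two effects oppose for this pair; the across-period effect wins (190 vs 119 kJ/mol).
I > Te: I lies to the right of Te in period 5, so the across-period effect alone puts I higher.
Cl > I: they share group 17; the group trend gives Cl the larger value.
For reference (kJ/mol): Cl 349, Ge 119, In 29, Te 190, I 295, Bi 91.
So from highest to lowest: Cl > I > Te > Ge > Bi > In.

Cl > I > Te > Ge > Bi > In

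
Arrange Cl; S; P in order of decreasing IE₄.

Cl > P > S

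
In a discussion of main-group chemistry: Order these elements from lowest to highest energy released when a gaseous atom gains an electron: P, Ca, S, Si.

Ca < P < Si < S

Si is in period 3, group 14; P is in period 3, group 15; S is in period 3, group 16; Ca is in period 4, group 2.
EA tends to increase across a period and decrease down a group, though the pattern is less regular than for IE or radius.
These span different periods and groups, so the two trends combine.
P > Ca: relative to Ca, both the across-period and down-group shifts push P's electron affinity up.
Si > P: this pair runs against the simple trend — see the exception note.
S > Si: S lies to the right of Si in period 3, so the across-period effect alone puts S higher.
Note the exception: Si has a higher electron affinity than P, contrary to the simple trend — adding an electron to P's half-filled 3p³ is unfavourable, so Si (3p²) has the more exothermic EA.
Tabulated electron affinity (kJ/mol): Si 134, P 72, S 200, Ca 2.
So from lowest to highest: Ca < P < Si < S.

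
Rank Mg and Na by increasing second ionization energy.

The second ionization energy removes an electron from the +1 ion. For each element: Mg⁺ still has 1 valence electron; Na⁺ is the bare [Ne] core.
Breaking into a closed-shell core is much more expensive than removing a leftover valence electron — Na has the largest IE_2 here.
Tabulated IE_2 (kJ/mol): Mg 1451, Na 4562.
Hence IE_2: Mg < Na.

Mg, Na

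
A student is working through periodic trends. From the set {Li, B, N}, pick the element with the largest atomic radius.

Across a period the added protons contract the valence shell; down a group each new principal shell makes the atom larger.
All lie in period 2, so atomic radius increases right to left.
The largest atomic radius among these belongs to Li.

Li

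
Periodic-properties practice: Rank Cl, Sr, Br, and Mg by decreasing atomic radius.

Moving right in a period, electrons are added to the same shell under a stronger nuclear pull, so atoms get smaller; moving down, a new shell is opened and atoms get larger.
These span different periods and groups, so the two trends combine.
Br > Cl: they share group 17; the group trend gives Br the larger value.
Mg > Br: period and group pull opposite ways; the across-period shift dominates (139 vs 114 pm).
Sr > Mg: Sr sits below Mg in group 2, so the down-group effect alone puts Sr larger.
Approximate values (pm): Mg 139, Cl 99, Br 114, Sr 185.
So from largest to smallest: Sr > Mg > Br > Cl.

Sr > Mg > Br > Cl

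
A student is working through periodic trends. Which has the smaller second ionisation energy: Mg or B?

Mg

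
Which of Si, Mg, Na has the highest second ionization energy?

Na

The second ionization energy removes an electron from the +1 ion. For each element: Si⁺ still has 3 valence electrons; Mg⁺ still has 1 valence electron; Na⁺ is the bare [Ne] core.
Core electrons are held far more tightly than valence electrons, so Na tops the IE_2 order.
Valence configurations: Si⁺ [Ne]3s²3p¹, Mg⁺ [Ne]3s¹.
Approximate IE_2 values (kJ/mol): Si 1577, Mg 1451, Na 4562.
Putting it together, IE_2: Mg < Si < Na.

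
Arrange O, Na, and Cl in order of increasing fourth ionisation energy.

Cl < O < Na

After 3 electrons have been removed, what remains? O³⁺ still has 3 valence electrons; Na³⁺ is already 2 electrons into the core; Cl³⁺ still has 4 valence electrons.
Breaking into a closed-shell core is much more expensive than removing a leftover valence electron — Na has the largest IE_4 here.
Valence configurations: O³⁺ [He]2s²2p¹, Cl³⁺ [Ne]3s²3p².
Approximate IE_4 values (kJ/mol): O 7469, Na 9543, Cl 5159.
Putting it together, IE_4: Cl < O < Na.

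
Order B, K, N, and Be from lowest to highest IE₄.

K, N, Be, B

After 3 electrons have been removed, what remains? B³⁺ is the bare [He] core; K³⁺ is already 2 electrons into the core; N³⁺ still has 2 valence electrons; Be³⁺ is already 1 electron into the core.
Usually core removal costs more than valence removal, but here the competition is close: a tightly held n=2 valence electron can cost more to remove than an n=3 core electron, so the actual values have to decide it.
Tabulated IE_4 (kJ/mol): B 25026, K 5877, N 7475, Be 21007.
Hence IE_4: K < N < Be < B.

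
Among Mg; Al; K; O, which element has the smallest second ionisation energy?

Mg

After 1 electron has been removed, what remains? Mg⁺ still has 1 valence electron; Al⁺ still has 2 valence electrons; K⁺ is the bare [Ar] core; O⁺ still has 5 valence electrons.
Usually core removal costs more than valence removal, but here the competition is close: a tightly held n=2 valence electron can cost more to remove than an n=3 core electron, so the actual values have to decide it.
Valence configurations: Mg⁺ [Ne]3s¹, Al⁺ [Ne]3s², O⁺ [He]2s²2p³.
The numbers (kJ/mol): Mg 1451, Al 1817, K 3052, O 3388.
Hence IE_2: Mg < Al < K < O.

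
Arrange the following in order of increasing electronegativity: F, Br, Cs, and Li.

Cs < Li < Br < F

Li is in period 2, group 1; F is in period 2, group 17; Br is in period 4, group 17; Cs is in period 6, group 1.
EN rises left→right (higher Z_eff, smaller atoms) and falls top→bottom (larger, more shielded atoms).
Here both period and group differ, so the two effects have to be weighed against each other.
Li > Cs: they share group 1; the group trend gives Li the larger value.
Br > Li: period and group pull opposite ways; the across-period shift dominates (2.96 vs 0.98).
F > Br: they share group 17; the group trend gives F the larger value.
For reference (Pauling): Li 0.98, F 3.98, Br 2.96, Cs 0.79.
So from lowest to highest: Cs < Li < Br < F.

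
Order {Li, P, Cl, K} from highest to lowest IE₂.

Consider each +1 ion: Li⁺ is the bare [He] core; P⁺ still has 4 valence electrons; Cl⁺ still has 6 valence electrons; K⁺ is the bare [Ar] core.
Pulling an electron out of a noble-gas core costs far more than removing a remaining valence electron, so K and Li sit at the high end of IE_2.
Valence configurations: P⁺ [Ne]3s²3p², Cl⁺ [Ne]3s²3p⁴.
Approximate IE_2 values (kJ/mol): Li 7298, P 1907, Cl 2298, K 3052.
Hence IE_2: P < Cl < K < Li.

Li > K > Cl > P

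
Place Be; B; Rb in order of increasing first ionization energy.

Be is in period 2, group 2; B is in period 2, group 13; Rb is in period 5, group 1.
First ionization energy rises across a period (greater Z_eff holds electrons more tightly) and falls down a group (valence electrons are farther from the nucleus).
Neither a single period nor a single group — weigh both effects.
B > Rb: both effects reinforce here, so B is clearly the higher of the two.
Be > B: this pair runs against the simple trend — see the exception note.
Note the exception: Be has a higher first ionization energy than B, contrary to the simple trend — removing B's lone 2p electron is easier than breaking Be's filled 2s².
Approximate values (kJ/mol): Be 900, B 801, Rb 403.
So from lowest to highest: Rb < B < Be.

Rb < B < Be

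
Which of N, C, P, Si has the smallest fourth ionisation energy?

Si

After 3 electrons have been removed, what remains? N³⁺ still has 2 valence electrons; C³⁺ still has 1 valence electron; P³⁺ still has 2 valence electrons; Si³⁺ still has 1 valence electron.
All are still removing valence electrons, so compare the +3 ions as you would atoms: IE_4 generally rises across a period (higher Z_eff) and falls down a group (larger shell), subject to the usual subshell exceptions.
Valence configurations: N³⁺ [He]2s², C³⁺ [He]2s¹, P³⁺ [Ne]3s², Si³⁺ [Ne]3s¹.
The numbers (kJ/mol): N 7475, C 6223, P 4964, Si 4356.
Putting it together, IE_4: Si < P < C < N.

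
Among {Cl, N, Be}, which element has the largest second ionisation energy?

N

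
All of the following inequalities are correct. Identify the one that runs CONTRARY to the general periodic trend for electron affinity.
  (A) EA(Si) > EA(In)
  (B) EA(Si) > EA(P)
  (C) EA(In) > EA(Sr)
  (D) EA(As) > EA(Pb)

The general trend: electron affinity increases across a period and decreases down a group.
(A) Si (period 3, group 14) vs In (period 5, group 13): the stated order agrees with the simple trend.
(B) Si (period 3, group 14) vs P (period 3, group 15): the stated order contradicts the simple trend.
(C) In (period 5, group 13) vs Sr (period 5, group 2): the stated order agrees with the simple trend.
(D) As (period 4, group 15) vs Pb (period 6, group 14): the stated order agrees with the simple trend.
The exception is (B): adding an electron to P's half-filled 3p³ is unfavourable, so Si (3p²) has the more exothermic EA.

(B)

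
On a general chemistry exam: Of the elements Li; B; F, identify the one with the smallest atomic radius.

Li is in period 2, group 1; B is in period 2, group 13; F is in period 2, group 17.
Atomic radius shrinks across a period as nuclear charge pulls the same shell inward, and grows down a group as new shells are added.
All lie in period 2, so atomic radius increases right to left.
The smallest atomic radius among these belongs to F.

F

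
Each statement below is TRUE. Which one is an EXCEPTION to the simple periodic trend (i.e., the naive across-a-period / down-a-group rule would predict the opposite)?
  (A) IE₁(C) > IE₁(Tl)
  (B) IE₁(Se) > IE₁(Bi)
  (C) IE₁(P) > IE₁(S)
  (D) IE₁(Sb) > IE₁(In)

(C)

The general trend: first ionization energy increases across a period and decreases down a group.
(A) C (period 2, group 14) vs Tl (period 6, group 13): the stated order agrees with the simple trend.
(B) Se (period 4, group 16) vs Bi (period 6, group 15): the stated order agrees with the simple trend.
(C) P (period 3, group 15) vs S (period 3, group 16): the stated order contradicts the simple trend.
(D) Sb (period 5, group 15) vs In (period 5, group 13): the stated order agrees with the simple trend.
The exception is (C): S (3p⁴) ionizes more easily than half-filled P (3p³) because the paired 3p electron in S is pushed out by e⁻–e⁻ repulsion.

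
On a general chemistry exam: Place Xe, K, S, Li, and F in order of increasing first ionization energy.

Li is in period 2, group 1; F is in period 2, group 17; S is in period 3, group 16; K is in period 4, group 1; Xe is in period 5, group 18.
IE₁ increases left→right with effective nuclear charge and decreases top→bottom as the valence shell moves farther out.
These span different periods and groups, so the two trends combine.
Li > K: Li sits above K in group 1, so the down-group effect alone puts Li higher.
S > Li: period and group pull opposite ways; the across-period shift dominates (1000 vs 520 kJ/mol).
Xe > S: the two effects oppose for this pair; the across-period effect wins (1170 vs 1000 kJ/mol).
F > Xe: the two effects oppose for this pair; the down-group effect wins (1681 vs 1170 kJ/mol).
Approximate values (kJ/mol): Li 520, F 1681, S 1000, K 419, Xe 1170.
So from lowest to highest: K < Li < S < Xe < F.

K < Li < S < Xe < F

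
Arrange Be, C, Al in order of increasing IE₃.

Al < C < Be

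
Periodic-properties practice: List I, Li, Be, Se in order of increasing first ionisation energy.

Li < Be < Se < I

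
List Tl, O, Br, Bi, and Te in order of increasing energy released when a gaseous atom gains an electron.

Tl < Bi < O < Te < Br

O is in period 2, group 16; Br is in period 4, group 17; Te is in period 5, group 16; Tl is in period 6, group 13; Bi is in period 6, group 15.
Atoms with high Z_eff and room in the valence shell (especially the halogens) have the most exothermic electron affinities.
Neither a single period nor a single group — weigh both effects.
Bi > Tl: Bi lies to the right of Tl in period 6, so the across-period effect alone puts Bi higher.
O > Bi: both effects reinforce here, so O is clearly the higher of the two.
Te > O: this pair runs against the simple trend — see the exception note.
Br > Te: both effects reinforce here, so Br is clearly the higher of the two.
Note the exception: Te has a higher electron affinity than O, contrary to the simple trend — O's compact 2p subshell gives strong electron–electron repulsion on the added electron.
Approximate values (kJ/mol): O 141, Br 325, Te 190, Tl 19, Bi 91.
So from lowest to highest: Tl < Bi < O < Te < Br.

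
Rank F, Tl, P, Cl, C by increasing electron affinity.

Tl < P < C < F < Cl

Electron affinity generally becomes more exothermic across a period toward the halogens and less exothermic down a group.
These span different periods and groups, so the two trends combine.
P > Tl: relative to Tl, both the across-period and down-group shifts push P's electron affinity up.
C > P: period and group pull opposite ways; the down-group shift dominates (122 vs 72 kJ/mol).
F > C: F lies to the right of C in period 2, so the across-period effect alone puts F higher.
Cl > F: this pair runs against the simple trend — see the exception note.
Note the exception: Cl has a higher electron affinity than F, contrary to the simple trend — F's small 2p subshell makes the incoming electron feel strong e⁻–e⁻ repulsion, so Cl actually releases more energy on gaining an electron.
For reference (kJ/mol): C 122, F 328, P 72, Cl 349, Tl 19.
So from lowest to highest: Tl < P < C < F < Cl.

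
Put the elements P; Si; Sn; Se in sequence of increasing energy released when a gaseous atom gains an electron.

Si is in period 3, group 14; P is in period 3, group 15; Se is in period 4, group 16; Sn is in period 5, group 14.
Atoms with high Z_eff and room in the valence shell (especially the halogens) have the most exothermic electron affinities.
Here both period and group differ, so the two effects have to be weighed against each other.
Sn > P: this pair runs against the simple trend — see the exception note.
Si > Sn: they share group 14; the group trend gives Si the larger value.
Se > Si: the two effects oppose for this pair; the across-period effect wins (195 vs 134 kJ/mol).
Note the exception: Sn has a higher electron affinity than P, contrary to the simple trend — adding an electron to P's half-filled np³ subshell costs electron-pairing energy.
Note the exception: Si has a higher electron affinity than P, contrary to the simple trend — adding an electron to P's half-filled 3p³ is unfavourable, so Si (3p²) has the more exothermic EA.
Tabulated electron affinity (kJ/mol): Si 134, P 72, Se 195, Sn 107.
So from lowest to highest: P < Sn < Si < Se.

P, Sn, Si, Se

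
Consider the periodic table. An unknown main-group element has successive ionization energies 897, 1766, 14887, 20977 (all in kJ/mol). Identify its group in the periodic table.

Group 2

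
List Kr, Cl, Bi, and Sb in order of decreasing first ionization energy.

Kr, Cl, Sb, Bi

First ionization energy rises across a period (greater Z_eff holds electrons more tightly) and falls down a group (valence electrons are farther from the nucleus).
These span different periods and groups, so the two trends combine.
Sb > Bi: Sb sits above Bi in group 15, so the down-group effect alone puts Sb higher.
Cl > Sb: relative to Sb, both the across-period and down-group shifts push Cl's first ionization energy up.
Kr > Cl: period and group pull opposite ways; the across-period shift dominates (1351 vs 1251 kJ/mol).
Tabulated first ionization energy (kJ/mol): Cl 1251, Kr 1351, Sb 831, Bi 703.
So from highest to lowest: Kr > Cl > Sb > Bi.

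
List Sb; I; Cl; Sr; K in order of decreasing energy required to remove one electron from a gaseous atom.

Cl is in period 3, group 17; K is in period 4, group 1; Sr is in period 5, group 2; Sb is in period 5, group 15; I is in period 5, group 17.
Across a period the outer electron is held more tightly (higher IE₁); down a group it sits in a higher shell, more shielded, and comes off more easily.
Here both period and group differ, so the two effects have to be weighed against each other.
Sr > K: the two effects oppose for this pair; the across-period effect wins (550 vs 419 kJ/mol).
Sb > Sr: both are in period 5; the period trend gives Sb the larger value.
I > Sb: both are in period 5; the period trend gives I the larger value.
Cl > I: Cl sits above I in group 17, so the down-group effect alone puts Cl higher.
For reference (kJ/mol): Cl 1251, K 419, Sr 550, Sb 831, I 1008.
So from highest to lowest: Cl > I > Sb > Sr > K.

Cl, I, Sb, Sr, K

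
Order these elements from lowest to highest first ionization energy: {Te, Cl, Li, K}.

K < Li < Te < Cl

Across a period the outer electron is held more tightly (higher IE₁); down a group it sits in a higher shell, more shielded, and comes off more easily.
These span different periods and groups, so the two trends combine.
Li > K: Li sits above K in group 1, so the down-group effect alone puts Li higher.
Te > Li: the two effects oppose for this pair; the across-period effect wins (869 vs 520 kJ/mol).
Cl > Te: both effects reinforce here, so Cl is clearly the higher of the two.
Approximate values (kJ/mol): Li 520, Cl 1251, K 419, Te 869.
So from lowest to highest: K < Li < Te < Cl.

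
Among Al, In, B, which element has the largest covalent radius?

Atomic radius shrinks across a period as nuclear charge pulls the same shell inward, and grows down a group as new shells are added.
All are in group 13, so atomic radius increases down the group.
The largest covalent radius among these belongs to In.

In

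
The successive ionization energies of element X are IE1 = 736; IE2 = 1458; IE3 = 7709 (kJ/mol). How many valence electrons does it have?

Look for the largest jump between consecutive ionization energies: IE3/IE2 ≈ 5.3, far larger than any earlier ratio.
That jump marks the point where a core electron is being removed. So the atom has 2 valence electrons.

2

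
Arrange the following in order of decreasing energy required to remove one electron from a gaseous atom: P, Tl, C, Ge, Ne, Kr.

C is in period 2, group 14; Ne is in period 2, group 18; P is in period 3, group 15; Ge is in period 4, group 14; Kr is in period 4, group 18; Tl is in period 6, group 13.
IE₁ increases left→right with effective nuclear charge and decreases top→bottom as the valence shell moves farther out.
Here both period and group differ, so the two effects have to be weighed against each other.
Ge > Tl: both effects reinforce here, so Ge is clearly the higher of the two.
P > Ge: both effects reinforce here, so P is clearly the higher of the two.
C > P: period and group pull opposite ways; the down-group shift dominates (1086 vs 1012 kJ/mol).
Kr > C: period and group pull opposite ways; the across-period shift dominates (1351 vs 1086 kJ/mol).
Ne > Kr: they share group 18; the group trend gives Ne the larger value.
Tabulated first ionization energy (kJ/mol): C 1086, Ne 2081, P 1012, Ge 762, Kr 1351, Tl 589.
So from highest to lowest: Ne > Kr > C > P > Ge > Tl.

Ne > Kr > C > P > Ge > Tl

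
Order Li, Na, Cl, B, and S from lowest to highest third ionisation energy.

S < B < Cl < Na < Li

The third ionization energy removes an electron from the +2 ion. For each element: Li²⁺ is already 1 electron into the core; Na²⁺ is already 1 electron into the core; Cl²⁺ still has 5 valence electrons; B²⁺ still has 1 valence electron; S²⁺ still has 4 valence electrons.
Pulling an electron out of a noble-gas core costs far more than removing a remaining valence electron, so Na and Li sit at the high end of IE_3.
Valence configurations: Cl²⁺ [Ne]3s²3p³, B²⁺ [He]2s¹, S²⁺ [Ne]3s²3p².
Tabulated IE_3 (kJ/mol): Li 11815, Na 6910, Cl 3822, B 3660, S 3357.
Overall IE_3 order: S < B < Cl < Na < Li.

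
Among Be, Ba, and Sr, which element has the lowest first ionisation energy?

Ba

Be is in period 2, group 2; Sr is in period 5, group 2; Ba is in period 6, group 2.
First ionization energy rises across a period (greater Z_eff holds electrons more tightly) and falls down a group (valence electrons are farther from the nucleus).
All are in group 2, so first ionization energy increases up the group.
The lowest first ionisation energy among these belongs to Ba.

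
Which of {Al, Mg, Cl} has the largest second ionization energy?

IE_2 is the cost of taking one more electron from the +1 cation: Al⁺ still has 2 valence electrons; Mg⁺ still has 1 valence electron; Cl⁺ still has 6 valence electrons.
All are still removing valence electrons, so compare the +1 ions as you would atoms: IE_2 generally rises across a period (higher Z_eff) and falls down a group (larger shell), subject to the usual subshell exceptions.
Valence configurations: Al⁺ [Ne]3s², Mg⁺ [Ne]3s¹, Cl⁺ [Ne]3s²3p⁴.
The numbers (kJ/mol): Al 1817, Mg 1451, Cl 2298.
Hence IE_2: Mg < Al < Cl.

Cl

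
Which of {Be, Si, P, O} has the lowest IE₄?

Si

The fourth ionization energy removes an electron from the +3 ion. For each element: Be³⁺ is already 1 electron into the core; Si³⁺ still has 1 valence electron; P³⁺ still has 2 valence electrons; O³⁺ still has 3 valence electrons.
Breaking into a closed-shell core is much more expensive than removing a leftover valence electron — Be has the largest IE_4 here.
Valence configurations: Si³⁺ [Ne]3s¹, P³⁺ [Ne]3s², O³⁺ [He]2s²2p¹.
Tabulated IE_4 (kJ/mol): Be 21007, Si 4356, P 4964, O 7469.
So the fourth ionization energies run Si < P < O < Be.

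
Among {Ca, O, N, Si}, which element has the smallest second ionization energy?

Consider each +1 ion: Ca⁺ still has 1 valence electron; O⁺ still has 5 valence electrons; N⁺ still has 4 valence electrons; Si⁺ still has 3 valence electrons.
All are still removing valence electrons, so compare the +1 ions as you would atoms: IE_2 generally rises across a period (higher Z_eff) and falls down a group (larger shell), subject to the usual subshell exceptions.
Valence configurations: Ca⁺ [Ar]4s¹, O⁺ [He]2s²2p³, N⁺ [He]2s²2p², Si⁺ [Ne]3s²3p¹.
The numbers (kJ/mol): Ca 1145, O 3388, N 2856, Si 1577.
Hence IE_2: Ca < Si < N < O.

Ca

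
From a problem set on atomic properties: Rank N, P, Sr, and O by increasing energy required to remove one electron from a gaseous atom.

First ionization energy rises across a period (greater Z_eff holds electrons more tightly) and falls down a group (valence electrons are farther from the nucleus).
Neither a single period nor a single group — weigh both effects.
P > Sr: relative to Sr, both the across-period and down-group shifts push P's first ionization energy up.
O > P: both effects reinforce here, so O is clearly the higher of the two.
N > O: this pair runs against the simple trend — see the exception note.
Note the exception: N has a higher first ionization energy than O, contrary to the simple trend — pairing an electron in O's 2p⁴ costs repulsion energy, so O ionizes more easily than half-filled N (2p³).
Approximate values (kJ/mol): N 1402, O 1314, P 1012, Sr 550.
So from lowest to highest: Sr < P < O < N.

Sr < P < O < N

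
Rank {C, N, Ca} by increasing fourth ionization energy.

C < Ca < N

The fourth ionization energy removes an electron from the +3 ion. For each element: C³⁺ still has 1 valence electron; N³⁺ still has 2 valence electrons; Ca³⁺ is already 1 electron into the core.
Usually core removal costs more than valence removal, but here the competition is close: a tightly held n=2 valence electron can cost more to remove than an n=3 core electron, so the actual values have to decide it.
Valence configurations: C³⁺ [He]2s¹, N³⁺ [He]2s².
Approximate IE_4 values (kJ/mol): C 6223, N 7475, Ca 6491.
Putting it together, IE_4: C < Ca < N.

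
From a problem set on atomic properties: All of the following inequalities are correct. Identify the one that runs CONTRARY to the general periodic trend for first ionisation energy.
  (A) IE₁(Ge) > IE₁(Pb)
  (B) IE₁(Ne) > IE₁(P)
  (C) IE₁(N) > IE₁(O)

(C)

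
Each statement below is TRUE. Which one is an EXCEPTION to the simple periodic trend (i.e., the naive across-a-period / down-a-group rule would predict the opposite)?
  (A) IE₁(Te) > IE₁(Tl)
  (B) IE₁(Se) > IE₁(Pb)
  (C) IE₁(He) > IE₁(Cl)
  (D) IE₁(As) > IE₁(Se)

(D)

The general trend: first ionization energy increases across a period and decreases down a group.
(A) Te (period 5, group 16) vs Tl (period 6, group 13): the stated order agrees with the simple trend.
(B) Se (period 4, group 16) vs Pb (period 6, group 14): the stated order agrees with the simple trend.
(C) He (period 1, group 18) vs Cl (period 3, group 17): the stated order agrees with the simple trend.
(D) As (period 4, group 15) vs Se (period 4, group 16): the stated order contradicts the simple trend.
The exception is (D): Se (4p⁴) ionizes more easily than half-filled As (4p³).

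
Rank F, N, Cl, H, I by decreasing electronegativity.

F > Cl > N > I > H

H is in period 1, group 1; N is in period 2, group 15; F is in period 2, group 17; Cl is in period 3, group 17; I is in period 5, group 17.
Atoms toward the upper right of the periodic table pull bonding electrons most strongly.
Here both period and group differ, so the two effects have to be weighed against each other.
I > H: period and group pull opposite ways; the across-period shift dominates (2.66 vs 2.20).
N > I: period and group pull opposite ways; the down-group shift dominates (3.04 vs 2.66).
Cl > N: period and group pull opposite ways; the across-period shift dominates (3.16 vs 3.04).
F > Cl: they share group 17; the group trend gives F the larger value.
Tabulated electronegativity (Pauling): H 2.20, N 3.04, F 3.98, Cl 3.16, I 2.66.
So from highest to lowest: F > Cl > N > I > H.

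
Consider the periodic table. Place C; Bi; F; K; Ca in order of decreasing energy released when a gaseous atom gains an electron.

F > C > Bi > K > Ca

C is in period 2, group 14; F is in period 2, group 17; K is in period 4, group 1; Ca is in period 4, group 2; Bi is in period 6, group 15.
Adding an electron releases more energy for atoms nearer the top right (short of the noble gases).
Here both period and group differ, so the two effects have to be weighed against each other.
K > Ca: this pair runs against the simple trend — see the exception note.
Bi > K: period and group pull opposite ways; the across-period shift dominates (91 vs 48 kJ/mol).
C > Bi: the two effects oppose for this pair; the down-group effect wins (122 vs 91 kJ/mol).
F > C: both are in period 2; the period trend gives F the larger value.
Note the exception: K has a higher electron affinity than Ca, contrary to the simple trend — adding an electron to Ca (ns²) has to open a new, higher-energy np subshell, which is unfavourable.
Tabulated electron affinity (kJ/mol): C 122, F 328, K 48, Ca 2, Bi 91.
So from highest to lowest: F > C > Bi > K > Ca.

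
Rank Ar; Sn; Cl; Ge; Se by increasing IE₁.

Cl is in period 3, group 17; Ar is in period 3, group 18; Ge is in period 4, group 14; Se is in period 4, group 16; Sn is in period 5, group 14.
First ionization energy rises across a period (greater Z_eff holds electrons more tightly) and falls down a group (valence electrons are farther from the nucleus).
Neither a single period nor a single group — weigh both effects.
Ge > Sn: Ge sits above Sn in group 14, so the down-group effect alone puts Ge higher.
Se > Ge: Se lies to the right of Ge in period 4, so the across-period effect alone puts Se higher.
Cl > Se: relative to Se, both the across-period and down-group shifts push Cl's first ionization energy up.
Ar > Cl: both are in period 3; the period trend gives Ar the larger value.
Tabulated first ionization energy (kJ/mol): Cl 1251, Ar 1521, Ge 762, Se 941, Sn 709.
So from lowest to highest: Sn < Ge < Se < Cl < Ar.

Sn < Ge < Se < Cl < Ar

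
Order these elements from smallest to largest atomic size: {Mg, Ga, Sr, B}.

Across a period the added protons contract the valence shell; down a group each new principal shell makes the atom larger.
Neither a single period nor a single group — weigh both effects.
Ga > B: Ga sits below B in group 13, so the down-group effect alone puts Ga larger.
Mg > Ga: the two effects oppose for this pair; the across-period effect wins (139 vs 124 pm).
Sr > Mg: Sr sits below Mg in group 2, so the down-group effect alone puts Sr larger.
For reference (pm): B 85, Mg 139, Ga 124, Sr 185.
So from smallest to largest: B < Ga < Mg < Sr.

B < Ga < Mg < Sr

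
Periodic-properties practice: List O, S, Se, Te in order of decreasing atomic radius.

O is in period 2, group 16; S is in period 3, group 16; Se is in period 4, group 16; Te is in period 5, group 16.
Across a period the added protons contract the valence shell; down a group each new principal shell makes the atom larger.
All are in group 16, so atomic radius increases down the group.
So from largest to smallest: Te > Se > S > O.

Te > Se > S > O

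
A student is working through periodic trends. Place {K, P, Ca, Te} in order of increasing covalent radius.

P is in period 3, group 15; K is in period 4, group 1; Ca is in period 4, group 2; Te is in period 5, group 16.
Moving right in a period, electrons are added to the same shell under a stronger nuclear pull, so atoms get smaller; moving down, a new shell is opened and atoms get larger.
Neither a single period nor a single group — weigh both effects.
Te > P: period and group pull opposite ways; the down-group shift dominates (136 vs 111 pm).
Ca > Te: period and group pull opposite ways; the across-period shift dominates (171 vs 136 pm).
K > Ca: K lies to the left of Ca in period 4, so the across-period effect alone puts K larger.
Tabulated atomic radius (pm): P 111, K 196, Ca 171, Te 136.
So from smallest to largest: P < Te < Ca < K.

P < Te < Ca < K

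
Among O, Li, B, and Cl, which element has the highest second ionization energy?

After 1 electron has been removed, what remains? O⁺ still has 5 valence electrons; Li⁺ is the bare [He] core; B⁺ still has 2 valence electrons; Cl⁺ still has 6 valence electrons.
Breaking into a closed-shell core is much more expensive than removing a leftover valence electron — Li has the largest IE_2 here.
Valence configurations: O⁺ [He]2s²2p³, B⁺ [He]2s², Cl⁺ [Ne]3s²3p⁴.
The numbers (kJ/mol): O 3388, Li 7298, B 2427, Cl 2298.
Putting it together, IE_2: Cl < B < O < Li.

Li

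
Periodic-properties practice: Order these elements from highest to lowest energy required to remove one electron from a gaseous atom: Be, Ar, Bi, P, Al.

Ar > P > Be > Bi > Al

Be is in period 2, group 2; Al is in period 3, group 13; P is in period 3, group 15; Ar is in period 3, group 18; Bi is in period 6, group 15.
Removing the outermost electron gets harder across a period and easier down a group.
Here both period and group differ, so the two effects have to be weighed against each other.
Bi > Al: the two effects oppose for this pair; the across-period effect wins (703 vs 578 kJ/mol).
Be > Bi: the two effects oppose for this pair; the down-group effect wins (900 vs 703 kJ/mol).
P > Be: the two effects oppose for this pair; the across-period effect wins (1012 vs 900 kJ/mol).
Ar > P: Ar lies to the right of P in period 3, so the across-period effect alone puts Ar higher.
Tabulated first ionization energy (kJ/mol): Be 900, Al 578, P 1012, Ar 1521, Bi 703.
So from highest to lowest: Ar > P > Be > Bi > Al.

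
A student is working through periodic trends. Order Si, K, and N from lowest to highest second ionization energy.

The second ionization energy removes an electron from the +1 ion. For each element: Si⁺ still has 3 valence electrons; K⁺ is the bare [Ar] core; N⁺ still has 4 valence electrons.
Breaking into a closed-shell core is much more expensive than removing a leftover valence electron — K has the largest IE_2 here.
Valence configurations: Si⁺ [Ne]3s²3p¹, N⁺ [He]2s²2p².
Approximate IE_2 values (kJ/mol): Si 1577, K 3052, N 2856.
Overall IE_2 order: Si < N < K.

Si < N < K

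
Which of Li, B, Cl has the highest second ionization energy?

Consider each +1 ion: Li⁺ is the bare [He] core; B⁺ still has 2 valence electrons; Cl⁺ still has 6 valence electrons.
Core electrons are held far more tightly than valence electrons, so Li tops the IE_2 order.
Valence configurations: B⁺ [He]2s², Cl⁺ [Ne]3s²3p⁴.
The numbers (kJ/mol): Li 7298, B 2427, Cl 2298.
Overall IE_2 order: Cl < B < Li.

Li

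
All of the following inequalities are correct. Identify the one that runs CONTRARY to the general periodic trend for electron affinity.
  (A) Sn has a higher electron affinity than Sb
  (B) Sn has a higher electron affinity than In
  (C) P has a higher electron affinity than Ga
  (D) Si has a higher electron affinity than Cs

The general trend: electron affinity increases across a period and decreases down a group.
(A) Sn (period 5, group 14) vs Sb (period 5, group 15): the stated order contradicts the simple trend.
(B) Sn (period 5, group 14) vs In (period 5, group 13): the stated order agrees with the simple trend.
(C) P (period 3, group 15) vs Ga (period 4, group 13): the stated order agrees with the simple trend.
(D) Si (period 3, group 14) vs Cs (period 6, group 1): the stated order agrees with the simple trend.
The exception is (A): adding an electron to Sb's half-filled 5p³ is unfavourable, so Sn has the more exothermic EA.

(A)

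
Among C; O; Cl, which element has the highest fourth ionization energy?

Consider each +3 ion: C³⁺ still has 1 valence electron; O³⁺ still has 3 valence electrons; Cl³⁺ still has 4 valence electrons.
All are still removing valence electrons, so compare the +3 ions as you would atoms: IE_4 generally rises across a period (higher Z_eff) and falls down a group (larger shell), subject to the usual subshell exceptions.
Valence configurations: C³⁺ [He]2s¹, O³⁺ [He]2s²2p¹, Cl³⁺ [Ne]3s²3p².
Tabulated IE_4 (kJ/mol): C 6223, O 7469, Cl 5159.
Putting it together, IE_4: Cl < C < O.

O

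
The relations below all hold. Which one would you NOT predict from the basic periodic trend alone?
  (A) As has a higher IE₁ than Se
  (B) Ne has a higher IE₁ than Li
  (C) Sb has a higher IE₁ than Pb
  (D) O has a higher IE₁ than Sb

(A)

The general trend: IE₁ increases across a period and decreases down a group.
(A) As (period 4, group 15) vs Se (period 4, group 16): the stated order contradicts the simple trend.
(B) Ne (period 2, group 18) vs Li (period 2, group 1): the stated order agrees with the simple trend.
(C) Sb (period 5, group 15) vs Pb (period 6, group 14): the stated order agrees with the simple trend.
(D) O (period 2, group 16) vs Sb (period 5, group 15): the stated order agrees with the simple trend.
The exception is (A): Se (4p⁴) ionizes more easily than half-filled As (4p³).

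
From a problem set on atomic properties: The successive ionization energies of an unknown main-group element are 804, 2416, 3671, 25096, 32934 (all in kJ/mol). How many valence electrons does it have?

3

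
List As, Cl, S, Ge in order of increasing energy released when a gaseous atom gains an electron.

S is in period 3, group 16; Cl is in period 3, group 17; Ge is in period 4, group 14; As is in period 4, group 15.
Atoms with high Z_eff and room in the valence shell (especially the halogens) have the most exothermic electron affinities.
Here both period and group differ, so the two effects have to be weighed against each other.
Ge > As: this pair runs against the simple trend — see the exception note.
S > Ge: relative to Ge, both the across-period and down-group shifts push S's electron affinity up.
Cl > S: Cl lies to the right of S in period 3, so the across-period effect alone puts Cl higher.
Note the exception: Ge has a higher electron affinity than As, contrary to the simple trend — adding an electron to As's half-filled 4p³ is unfavourable, so Ge (4p²) has the more exothermic EA.
For reference (kJ/mol): S 200, Cl 349, Ge 119, As 78.
So from lowest to highest: As < Ge < S < Cl.

As < Ge < S < Cl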